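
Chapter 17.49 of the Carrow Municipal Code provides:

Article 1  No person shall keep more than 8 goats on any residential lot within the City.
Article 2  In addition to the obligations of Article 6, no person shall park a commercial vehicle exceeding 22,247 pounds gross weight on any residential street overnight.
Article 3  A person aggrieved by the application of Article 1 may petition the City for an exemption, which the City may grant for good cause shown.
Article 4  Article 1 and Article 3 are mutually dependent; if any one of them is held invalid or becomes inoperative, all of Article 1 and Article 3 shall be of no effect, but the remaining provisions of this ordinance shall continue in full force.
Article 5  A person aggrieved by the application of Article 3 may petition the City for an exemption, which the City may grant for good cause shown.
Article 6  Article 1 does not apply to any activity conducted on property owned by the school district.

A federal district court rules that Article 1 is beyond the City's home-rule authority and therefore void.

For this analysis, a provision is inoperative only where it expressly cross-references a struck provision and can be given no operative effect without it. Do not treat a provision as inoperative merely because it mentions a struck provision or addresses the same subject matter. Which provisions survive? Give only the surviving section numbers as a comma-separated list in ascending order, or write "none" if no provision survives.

2, 4

Article 1 is struck. Article 3 merely fixes the exemption procedure for Article 1; with Article 1 gone it has nothing to operate on and falls away. Article 6 operates only by reference to Article 1, so it falls with Article 1. Article 5 merely fixes the exemption procedure for Article 3; with Article 3 gone it has nothing to operate on and falls away. Article 2 mentions Article 6 but its own obligation stands independently of Article 6, so Article 2 is not affected. Article 4 declares Article 1 and Article 3 mutually dependent; since one of them has fallen, all of them are of no effect. The remainder continues in force under Article 4. That leaves Article 2 and Article 4 in effect.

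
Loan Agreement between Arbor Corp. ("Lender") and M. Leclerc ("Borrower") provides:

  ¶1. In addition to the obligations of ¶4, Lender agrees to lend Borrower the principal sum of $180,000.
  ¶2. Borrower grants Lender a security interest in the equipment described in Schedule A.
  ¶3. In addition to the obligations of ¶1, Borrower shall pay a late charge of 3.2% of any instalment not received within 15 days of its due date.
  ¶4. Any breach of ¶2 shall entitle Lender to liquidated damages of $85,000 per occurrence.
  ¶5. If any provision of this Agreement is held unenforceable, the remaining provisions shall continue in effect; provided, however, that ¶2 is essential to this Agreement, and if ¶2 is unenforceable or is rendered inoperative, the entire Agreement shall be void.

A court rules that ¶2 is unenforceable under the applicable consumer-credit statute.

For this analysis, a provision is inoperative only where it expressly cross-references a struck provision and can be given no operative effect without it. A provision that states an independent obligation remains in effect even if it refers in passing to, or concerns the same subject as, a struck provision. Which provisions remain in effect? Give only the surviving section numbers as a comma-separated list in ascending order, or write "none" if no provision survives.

¶2 is struck. ¶4 has no operative effect of its own apart from ¶2 and is therefore inoperative. ¶5 makes ¶2 an essential term, and ¶2 is the provision held invalid; under ¶5, the entire Agreement is therefore void. No provision of the Agreement survives.

none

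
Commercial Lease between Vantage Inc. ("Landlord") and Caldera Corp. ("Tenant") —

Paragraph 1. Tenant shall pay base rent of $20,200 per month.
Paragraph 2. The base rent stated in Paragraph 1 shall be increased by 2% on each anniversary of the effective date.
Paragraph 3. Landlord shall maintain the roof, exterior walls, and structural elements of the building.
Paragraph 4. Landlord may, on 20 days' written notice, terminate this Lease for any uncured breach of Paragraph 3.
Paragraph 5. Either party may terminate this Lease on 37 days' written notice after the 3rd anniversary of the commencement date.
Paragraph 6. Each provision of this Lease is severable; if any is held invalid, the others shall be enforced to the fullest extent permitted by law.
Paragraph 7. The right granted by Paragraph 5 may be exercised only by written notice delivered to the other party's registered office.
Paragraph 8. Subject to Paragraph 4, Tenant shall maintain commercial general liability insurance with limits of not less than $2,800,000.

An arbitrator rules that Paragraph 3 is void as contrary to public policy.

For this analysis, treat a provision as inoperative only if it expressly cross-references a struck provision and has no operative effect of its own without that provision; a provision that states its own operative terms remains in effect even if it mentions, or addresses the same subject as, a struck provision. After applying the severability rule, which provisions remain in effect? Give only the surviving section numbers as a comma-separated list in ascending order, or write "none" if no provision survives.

1, 2, 5, 6, 7, 8

Paragraph 3 is struck. Paragraph 4 has no operative effect of its own apart from Paragraph 3 and is therefore inoperative. Although Paragraph 8 refers to Paragraph 4, its operative terms do not depend on Paragraph 4, so it remains in effect. Paragraph 6 is a severability clause and preserves every provision that can still be given independent effect. The provisions still in force are Paragraph 1, Paragraph 2, Paragraph 5, Paragraph 6, Paragraph 7, and Paragraph 8.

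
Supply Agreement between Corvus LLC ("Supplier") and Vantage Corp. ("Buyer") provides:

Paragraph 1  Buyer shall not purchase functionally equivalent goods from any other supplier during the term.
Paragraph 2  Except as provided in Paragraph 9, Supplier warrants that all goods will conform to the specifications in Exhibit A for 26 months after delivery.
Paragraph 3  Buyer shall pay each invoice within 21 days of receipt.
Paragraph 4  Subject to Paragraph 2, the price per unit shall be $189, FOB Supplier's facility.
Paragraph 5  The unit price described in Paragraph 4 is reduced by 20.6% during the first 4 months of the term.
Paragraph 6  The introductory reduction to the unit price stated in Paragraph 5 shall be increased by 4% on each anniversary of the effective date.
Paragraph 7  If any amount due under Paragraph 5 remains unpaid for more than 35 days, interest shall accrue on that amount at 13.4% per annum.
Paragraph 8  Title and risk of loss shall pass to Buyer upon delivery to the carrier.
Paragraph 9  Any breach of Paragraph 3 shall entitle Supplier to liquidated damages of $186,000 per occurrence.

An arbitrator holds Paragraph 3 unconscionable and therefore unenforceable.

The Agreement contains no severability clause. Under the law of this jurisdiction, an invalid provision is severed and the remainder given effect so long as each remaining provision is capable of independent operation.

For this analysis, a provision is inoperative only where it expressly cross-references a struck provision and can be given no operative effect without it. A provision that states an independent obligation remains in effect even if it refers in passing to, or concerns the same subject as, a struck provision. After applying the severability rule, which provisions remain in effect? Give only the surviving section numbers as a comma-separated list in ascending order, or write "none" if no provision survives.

1, 2, 4, 5, 6, 7, 8

Paragraph 3 is struck. The whole of Paragraph 9 is the liquidated-damages amount, defined by reference to Paragraph 3, so Paragraph 9 cannot stand once Paragraph 3 is removed. Paragraph 2 mentions Paragraph 9 but its own obligation stands independently of Paragraph 9, so Paragraph 2 is not affected. Under the stated default rule, only provisions that cannot operate independently fall away; the rest are enforced. That leaves Paragraph 1, Paragraph 2, Paragraph 4, Paragraph 5, Paragraph 6, Paragraph 7, and Paragraph 8 in effect.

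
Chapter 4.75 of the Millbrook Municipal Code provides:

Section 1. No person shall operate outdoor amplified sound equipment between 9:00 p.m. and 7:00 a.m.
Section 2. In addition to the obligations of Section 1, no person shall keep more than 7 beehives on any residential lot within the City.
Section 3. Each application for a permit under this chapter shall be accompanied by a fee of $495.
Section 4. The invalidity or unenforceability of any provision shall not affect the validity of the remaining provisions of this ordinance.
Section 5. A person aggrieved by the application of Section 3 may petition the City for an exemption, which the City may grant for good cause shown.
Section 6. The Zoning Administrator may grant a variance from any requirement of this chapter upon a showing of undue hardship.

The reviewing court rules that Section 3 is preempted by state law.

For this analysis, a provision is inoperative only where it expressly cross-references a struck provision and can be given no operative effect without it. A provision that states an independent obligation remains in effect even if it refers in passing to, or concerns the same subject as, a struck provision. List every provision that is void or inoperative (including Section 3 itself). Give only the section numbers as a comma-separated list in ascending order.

Section 3 is struck. Section 5 merely fixes the exemption procedure for Section 3; with Section 3 gone it has nothing to operate on and falls away. Section 4 is a severability clause and preserves every provision that can still be given independent effect. That leaves Section 1, Section 2, Section 4, and Section 6 in effect.

3, 5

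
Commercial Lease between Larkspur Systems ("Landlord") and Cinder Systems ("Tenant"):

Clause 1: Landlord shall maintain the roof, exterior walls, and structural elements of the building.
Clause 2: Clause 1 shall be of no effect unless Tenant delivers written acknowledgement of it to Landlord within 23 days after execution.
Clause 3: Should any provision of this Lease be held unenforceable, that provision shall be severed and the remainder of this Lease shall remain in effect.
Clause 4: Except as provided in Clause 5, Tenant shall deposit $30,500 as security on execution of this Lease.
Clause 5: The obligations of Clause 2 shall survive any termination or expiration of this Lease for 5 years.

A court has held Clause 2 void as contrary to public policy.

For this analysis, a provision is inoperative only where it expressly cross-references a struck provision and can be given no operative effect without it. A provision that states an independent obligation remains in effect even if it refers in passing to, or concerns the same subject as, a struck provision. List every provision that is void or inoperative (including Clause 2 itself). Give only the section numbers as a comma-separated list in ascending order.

2, 5

Clause 2 is struck. Clause 5 has no operative effect of its own apart from Clause 2 and is therefore inoperative. Although Clause 4 refers to Clause 5, its operative terms do not depend on Clause 5, so it remains in effect. Clause 3 is a severability clause and preserves every provision that can still be given independent effect. That leaves Clause 1, Clause 3, and Clause 4 in effect.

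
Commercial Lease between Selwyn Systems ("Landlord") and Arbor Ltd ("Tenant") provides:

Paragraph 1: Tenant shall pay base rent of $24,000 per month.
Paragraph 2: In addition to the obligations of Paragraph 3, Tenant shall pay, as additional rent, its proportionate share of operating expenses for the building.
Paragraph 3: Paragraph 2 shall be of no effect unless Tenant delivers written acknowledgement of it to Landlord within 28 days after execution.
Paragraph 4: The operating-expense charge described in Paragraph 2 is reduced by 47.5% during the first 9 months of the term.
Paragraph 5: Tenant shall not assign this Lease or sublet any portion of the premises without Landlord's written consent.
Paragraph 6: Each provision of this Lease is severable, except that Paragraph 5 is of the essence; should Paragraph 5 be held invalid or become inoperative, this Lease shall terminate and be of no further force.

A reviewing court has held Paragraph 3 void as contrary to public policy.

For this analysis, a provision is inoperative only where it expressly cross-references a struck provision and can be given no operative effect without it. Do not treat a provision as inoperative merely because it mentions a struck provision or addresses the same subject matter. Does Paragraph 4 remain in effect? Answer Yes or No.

Paragraph 3 is struck. Paragraph 2 mentions Paragraph 3 but its own obligation stands independently of Paragraph 3, so Paragraph 2 is not affected. No other provision's operative terms depend on Paragraph 3. Paragraph 6 makes Paragraph 5 an essential term, but Paragraph 5 is unaffected, so the severability proviso in Paragraph 6 preserves the remaining provisions. That leaves Paragraph 1, Paragraph 2, Paragraph 4, Paragraph 5, and Paragraph 6 in effect. Paragraph 4 is among the surviving provisions, so the answer is yes.

Yes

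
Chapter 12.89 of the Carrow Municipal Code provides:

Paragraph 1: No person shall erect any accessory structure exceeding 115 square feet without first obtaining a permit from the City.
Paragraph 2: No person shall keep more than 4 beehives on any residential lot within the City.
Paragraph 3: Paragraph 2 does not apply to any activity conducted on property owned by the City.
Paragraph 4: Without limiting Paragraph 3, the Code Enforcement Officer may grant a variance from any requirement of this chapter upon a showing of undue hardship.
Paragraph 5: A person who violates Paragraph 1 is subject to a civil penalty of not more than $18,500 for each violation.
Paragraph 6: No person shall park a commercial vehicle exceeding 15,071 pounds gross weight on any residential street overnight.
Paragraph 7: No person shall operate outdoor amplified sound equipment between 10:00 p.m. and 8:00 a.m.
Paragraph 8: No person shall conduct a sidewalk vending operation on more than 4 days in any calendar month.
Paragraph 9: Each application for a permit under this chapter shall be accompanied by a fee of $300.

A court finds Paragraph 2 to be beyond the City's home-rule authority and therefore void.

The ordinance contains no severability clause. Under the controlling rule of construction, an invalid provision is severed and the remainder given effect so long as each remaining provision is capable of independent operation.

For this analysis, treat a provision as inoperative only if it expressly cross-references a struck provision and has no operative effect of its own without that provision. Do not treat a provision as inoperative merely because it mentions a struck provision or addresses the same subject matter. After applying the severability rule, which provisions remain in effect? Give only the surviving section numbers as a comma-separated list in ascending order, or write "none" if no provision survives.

1, 4, 5, 6, 7, 8, 9

Paragraph 2 is struck. Paragraph 3 has no operative effect of its own apart from Paragraph 2 and is therefore inoperative. Paragraph 4 mentions Paragraph 3 but its own obligation stands independently of Paragraph 3, so Paragraph 4 is not affected. Under the stated default rule, only provisions that cannot operate independently fall away; the rest are enforced. The provisions still in force are Paragraph 1, Paragraph 4, Paragraph 5, Paragraph 6, Paragraph 7, Paragraph 8, and Paragraph 9.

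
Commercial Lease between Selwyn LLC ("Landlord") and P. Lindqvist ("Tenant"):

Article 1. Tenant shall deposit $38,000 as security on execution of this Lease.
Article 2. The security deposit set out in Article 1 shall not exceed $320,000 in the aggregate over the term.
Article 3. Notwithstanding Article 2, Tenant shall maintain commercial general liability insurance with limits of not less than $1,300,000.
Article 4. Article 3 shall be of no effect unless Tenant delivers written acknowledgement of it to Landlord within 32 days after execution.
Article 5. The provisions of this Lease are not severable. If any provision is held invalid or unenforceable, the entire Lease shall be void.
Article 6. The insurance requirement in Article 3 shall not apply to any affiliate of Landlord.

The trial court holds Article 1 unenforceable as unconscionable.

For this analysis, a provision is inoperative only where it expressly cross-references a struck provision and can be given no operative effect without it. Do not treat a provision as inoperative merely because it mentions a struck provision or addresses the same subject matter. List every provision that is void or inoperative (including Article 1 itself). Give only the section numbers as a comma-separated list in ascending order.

1, 2, 3, 4, 5, 6

Article 1 is struck. Article 2 does nothing except set the aggregate cap on the security deposit by reference to Article 1; with Article 1 gone it has no independent effect and is inoperative. Article 5 provides that the Lease is not severable, so the invalidity of any one provision voids the entire Lease. No provision of the Lease survives.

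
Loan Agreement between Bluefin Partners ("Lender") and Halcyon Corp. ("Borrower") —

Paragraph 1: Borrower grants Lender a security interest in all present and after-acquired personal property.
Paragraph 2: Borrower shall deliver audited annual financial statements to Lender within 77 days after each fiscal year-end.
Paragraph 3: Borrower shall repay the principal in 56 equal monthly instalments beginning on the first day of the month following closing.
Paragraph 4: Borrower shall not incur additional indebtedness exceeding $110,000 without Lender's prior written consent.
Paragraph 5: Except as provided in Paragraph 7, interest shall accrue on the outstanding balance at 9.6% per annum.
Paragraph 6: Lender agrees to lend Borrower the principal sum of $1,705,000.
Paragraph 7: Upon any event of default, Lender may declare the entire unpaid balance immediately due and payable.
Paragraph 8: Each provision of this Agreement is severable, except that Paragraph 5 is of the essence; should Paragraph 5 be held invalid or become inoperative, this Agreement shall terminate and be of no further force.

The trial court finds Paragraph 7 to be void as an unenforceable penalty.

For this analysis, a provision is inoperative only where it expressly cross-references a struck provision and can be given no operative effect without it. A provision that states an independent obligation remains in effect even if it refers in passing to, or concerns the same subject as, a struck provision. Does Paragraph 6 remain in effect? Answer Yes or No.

Paragraph 7 is struck. Paragraph 5 mentions Paragraph 7 but its own obligation stands independently of Paragraph 7, so Paragraph 5 is not affected. Nothing else in the Agreement is defined by reference to Paragraph 7. Paragraph 8 makes Paragraph 5 an essential term, but Paragraph 5 is unaffected, so the severability proviso in Paragraph 8 preserves the remaining provisions. The provisions still in force are Paragraph 1, Paragraph 2, Paragraph 3, Paragraph 4, Paragraph 5, Paragraph 6, and Paragraph 8. Paragraph 6 is among the surviving provisions, so the answer is yes.

Yes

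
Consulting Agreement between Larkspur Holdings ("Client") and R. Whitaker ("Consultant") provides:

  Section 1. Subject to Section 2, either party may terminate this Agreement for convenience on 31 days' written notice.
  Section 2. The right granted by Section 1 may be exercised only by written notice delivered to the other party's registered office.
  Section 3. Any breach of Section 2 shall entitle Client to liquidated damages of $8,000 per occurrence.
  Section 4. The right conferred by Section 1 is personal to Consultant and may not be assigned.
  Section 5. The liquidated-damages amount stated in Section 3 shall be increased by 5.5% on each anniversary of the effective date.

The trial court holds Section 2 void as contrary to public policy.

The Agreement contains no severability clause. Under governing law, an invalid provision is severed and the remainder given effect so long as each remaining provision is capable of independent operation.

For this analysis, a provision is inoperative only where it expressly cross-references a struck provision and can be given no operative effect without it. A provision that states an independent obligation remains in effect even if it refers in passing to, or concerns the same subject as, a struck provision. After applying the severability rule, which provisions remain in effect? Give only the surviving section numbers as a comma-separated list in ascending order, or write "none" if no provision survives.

1, 4

Section 2 is struck. Section 3 operates only by reference to Section 2, so it falls with Section 2. Section 5 does nothing except set the escalation of the liquidated-damages amount by reference to Section 3; with Section 3 gone it has no independent effect and is inoperative. Section 1 mentions Section 2 but its own obligation stands independently of Section 2, so Section 1 is not affected. With no severability clause, the stated default rule severs what cannot stand and enforces each remaining provision that can operate on its own. That leaves Section 1 and Section 4 in effect.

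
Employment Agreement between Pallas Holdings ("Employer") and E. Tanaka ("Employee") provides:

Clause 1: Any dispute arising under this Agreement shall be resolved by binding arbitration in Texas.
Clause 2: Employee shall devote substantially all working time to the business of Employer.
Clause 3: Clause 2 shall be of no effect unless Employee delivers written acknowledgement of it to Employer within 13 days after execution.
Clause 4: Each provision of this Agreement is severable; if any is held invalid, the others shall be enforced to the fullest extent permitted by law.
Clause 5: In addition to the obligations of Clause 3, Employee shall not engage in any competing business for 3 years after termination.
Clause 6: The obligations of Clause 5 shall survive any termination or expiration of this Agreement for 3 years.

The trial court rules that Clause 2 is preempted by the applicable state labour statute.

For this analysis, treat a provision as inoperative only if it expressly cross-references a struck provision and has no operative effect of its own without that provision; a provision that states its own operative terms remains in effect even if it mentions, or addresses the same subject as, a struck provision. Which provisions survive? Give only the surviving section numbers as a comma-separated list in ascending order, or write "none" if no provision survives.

1, 4, 5, 6

Clause 2 is struck. Clause 3 merely fixes the acknowledgement condition for Clause 2; with Clause 2 gone it has nothing to operate on and falls away. Although Clause 5 refers to Clause 3, its operative terms do not depend on Clause 3, so it remains in effect. Under the severability clause in Clause 4, the remaining provisions continue in force. Clause 1, Clause 4, Clause 5, and Clause 6 remain in effect.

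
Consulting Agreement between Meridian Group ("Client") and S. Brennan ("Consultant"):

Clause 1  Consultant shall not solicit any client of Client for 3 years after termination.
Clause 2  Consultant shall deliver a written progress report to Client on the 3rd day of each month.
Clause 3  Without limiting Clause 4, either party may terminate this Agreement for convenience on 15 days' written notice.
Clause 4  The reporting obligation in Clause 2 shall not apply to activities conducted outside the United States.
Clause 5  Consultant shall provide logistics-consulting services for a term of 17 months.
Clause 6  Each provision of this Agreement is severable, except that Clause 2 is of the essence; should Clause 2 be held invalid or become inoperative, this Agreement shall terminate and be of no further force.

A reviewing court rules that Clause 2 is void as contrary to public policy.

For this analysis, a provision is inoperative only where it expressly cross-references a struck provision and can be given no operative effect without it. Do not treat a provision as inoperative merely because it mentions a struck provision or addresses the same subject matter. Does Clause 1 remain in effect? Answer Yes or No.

Clause 2 is struck. Clause 4 has no operative effect of its own apart from Clause 2 and is therefore inoperative. Clause 6 makes Clause 2 an essential term, and Clause 2 is the provision held invalid; under Clause 6, the entire Agreement is therefore void. No provision of the Agreement survives. Clause 1 is among the inoperative provisions, so the answer is no.

No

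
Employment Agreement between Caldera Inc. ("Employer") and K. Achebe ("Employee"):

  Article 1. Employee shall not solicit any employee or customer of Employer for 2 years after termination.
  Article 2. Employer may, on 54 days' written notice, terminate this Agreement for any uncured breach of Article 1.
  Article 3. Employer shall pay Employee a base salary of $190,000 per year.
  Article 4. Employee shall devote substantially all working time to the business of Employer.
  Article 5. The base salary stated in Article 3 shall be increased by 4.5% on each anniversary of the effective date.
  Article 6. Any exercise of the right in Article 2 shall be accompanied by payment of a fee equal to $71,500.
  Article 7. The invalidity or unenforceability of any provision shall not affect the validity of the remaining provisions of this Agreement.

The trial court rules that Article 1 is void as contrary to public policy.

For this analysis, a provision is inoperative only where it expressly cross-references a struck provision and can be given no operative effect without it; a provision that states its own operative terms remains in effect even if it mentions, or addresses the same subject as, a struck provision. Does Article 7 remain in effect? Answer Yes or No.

Yes

Article 1 is struck. Article 2 merely fixes the termination right for breach of Article 1; with Article 1 gone it has nothing to operate on and falls away. Article 6 operates only by reference to Article 2, so it falls with Article 2. Under the severability clause in Article 7, the remaining provisions continue in force. Article 3, Article 4, Article 5, and Article 7 remain in effect. Article 7 is among the surviving provisions, so the answer is yes.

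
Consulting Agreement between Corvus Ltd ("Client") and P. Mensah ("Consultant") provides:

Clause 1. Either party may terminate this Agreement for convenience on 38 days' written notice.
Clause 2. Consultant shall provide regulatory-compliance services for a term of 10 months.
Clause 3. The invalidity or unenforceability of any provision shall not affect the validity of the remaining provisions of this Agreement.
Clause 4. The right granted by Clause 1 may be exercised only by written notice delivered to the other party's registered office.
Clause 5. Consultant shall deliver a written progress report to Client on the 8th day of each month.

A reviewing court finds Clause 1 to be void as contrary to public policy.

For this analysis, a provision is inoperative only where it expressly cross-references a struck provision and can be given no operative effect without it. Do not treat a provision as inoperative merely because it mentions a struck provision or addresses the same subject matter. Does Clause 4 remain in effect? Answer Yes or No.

Clause 1 is struck. Clause 4 has no operative effect of its own apart from Clause 1 and is therefore inoperative. Clause 3 is a severability clause and preserves every provision that can still be given independent effect. The provisions still in force are Clause 2, Clause 3, and Clause 5. Clause 4 is among the inoperative provisions, so the answer is no.

No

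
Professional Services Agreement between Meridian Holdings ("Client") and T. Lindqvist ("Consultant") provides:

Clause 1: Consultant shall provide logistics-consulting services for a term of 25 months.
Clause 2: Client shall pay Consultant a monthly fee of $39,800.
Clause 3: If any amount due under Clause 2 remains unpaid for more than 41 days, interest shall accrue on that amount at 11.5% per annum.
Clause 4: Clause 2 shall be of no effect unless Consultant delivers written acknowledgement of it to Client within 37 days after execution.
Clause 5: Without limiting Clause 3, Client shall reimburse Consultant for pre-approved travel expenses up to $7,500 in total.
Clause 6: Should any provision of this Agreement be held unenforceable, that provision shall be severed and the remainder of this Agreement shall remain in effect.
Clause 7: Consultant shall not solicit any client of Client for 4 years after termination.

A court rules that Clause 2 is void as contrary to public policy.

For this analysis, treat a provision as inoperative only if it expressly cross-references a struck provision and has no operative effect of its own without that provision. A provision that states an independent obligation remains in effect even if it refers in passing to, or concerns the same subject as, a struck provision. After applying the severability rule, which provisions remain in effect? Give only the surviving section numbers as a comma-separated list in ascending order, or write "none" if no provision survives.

1, 5, 6, 7

Clause 2 is struck. The whole of Clause 3 is the default interest on the monthly fee, defined by reference to Clause 2, so Clause 3 cannot stand once Clause 2 is removed. Clause 4 operates only by reference to Clause 2, so it falls with Clause 2. Clause 5 mentions Clause 3 but its own obligation stands independently of Clause 3, so Clause 5 is not affected. Under the severability clause in Clause 6, the remaining provisions continue in force. The provisions still in force are Clause 1, Clause 5, Clause 6, and Clause 7.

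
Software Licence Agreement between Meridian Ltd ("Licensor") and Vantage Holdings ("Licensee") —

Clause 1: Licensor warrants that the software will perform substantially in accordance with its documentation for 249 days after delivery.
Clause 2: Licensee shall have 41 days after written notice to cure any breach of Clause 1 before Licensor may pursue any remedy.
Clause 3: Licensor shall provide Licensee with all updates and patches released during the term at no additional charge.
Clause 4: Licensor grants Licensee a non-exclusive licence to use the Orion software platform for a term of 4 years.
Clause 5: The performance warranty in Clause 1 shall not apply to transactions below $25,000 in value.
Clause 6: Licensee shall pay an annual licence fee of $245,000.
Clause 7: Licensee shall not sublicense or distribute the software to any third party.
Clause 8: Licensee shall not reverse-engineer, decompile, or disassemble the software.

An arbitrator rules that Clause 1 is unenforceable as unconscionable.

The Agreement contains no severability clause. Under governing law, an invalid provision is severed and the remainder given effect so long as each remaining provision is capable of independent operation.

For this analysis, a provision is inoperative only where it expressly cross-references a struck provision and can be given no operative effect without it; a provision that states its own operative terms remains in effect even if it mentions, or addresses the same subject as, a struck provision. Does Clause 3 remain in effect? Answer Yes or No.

Yes

Clause 1 is struck. Clause 2 has no operative effect of its own apart from Clause 1 and is therefore inoperative. Clause 5 does nothing except set the carve-out from the performance warranty by reference to Clause 1; with Clause 1 gone it has no independent effect and is inoperative. With no severability clause, the stated default rule severs what cannot stand and enforces each remaining provision that can operate on its own. That leaves Clause 3, Clause 4, Clause 6, Clause 7, and Clause 8 in effect. Clause 3 is among the surviving provisions, so the answer is yes.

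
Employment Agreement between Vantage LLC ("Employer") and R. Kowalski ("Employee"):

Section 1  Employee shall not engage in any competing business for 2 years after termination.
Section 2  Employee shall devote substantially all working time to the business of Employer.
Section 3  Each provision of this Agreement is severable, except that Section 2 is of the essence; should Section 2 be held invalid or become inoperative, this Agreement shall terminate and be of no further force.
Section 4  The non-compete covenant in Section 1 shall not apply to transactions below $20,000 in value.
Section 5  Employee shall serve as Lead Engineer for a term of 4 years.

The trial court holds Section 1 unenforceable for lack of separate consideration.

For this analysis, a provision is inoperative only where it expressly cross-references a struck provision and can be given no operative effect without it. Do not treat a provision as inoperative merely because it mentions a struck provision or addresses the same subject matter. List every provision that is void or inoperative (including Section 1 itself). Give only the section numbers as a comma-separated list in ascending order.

Section 1 is struck. The whole of Section 4 is the carve-out from the non-compete covenant, defined by reference to Section 1, so Section 4 cannot stand once Section 1 is removed. Section 3 makes Section 2 an essential term, but Section 2 is unaffected, so the severability proviso in Section 3 preserves the remaining provisions. That leaves Section 2, Section 3, and Section 5 in effect.

1, 4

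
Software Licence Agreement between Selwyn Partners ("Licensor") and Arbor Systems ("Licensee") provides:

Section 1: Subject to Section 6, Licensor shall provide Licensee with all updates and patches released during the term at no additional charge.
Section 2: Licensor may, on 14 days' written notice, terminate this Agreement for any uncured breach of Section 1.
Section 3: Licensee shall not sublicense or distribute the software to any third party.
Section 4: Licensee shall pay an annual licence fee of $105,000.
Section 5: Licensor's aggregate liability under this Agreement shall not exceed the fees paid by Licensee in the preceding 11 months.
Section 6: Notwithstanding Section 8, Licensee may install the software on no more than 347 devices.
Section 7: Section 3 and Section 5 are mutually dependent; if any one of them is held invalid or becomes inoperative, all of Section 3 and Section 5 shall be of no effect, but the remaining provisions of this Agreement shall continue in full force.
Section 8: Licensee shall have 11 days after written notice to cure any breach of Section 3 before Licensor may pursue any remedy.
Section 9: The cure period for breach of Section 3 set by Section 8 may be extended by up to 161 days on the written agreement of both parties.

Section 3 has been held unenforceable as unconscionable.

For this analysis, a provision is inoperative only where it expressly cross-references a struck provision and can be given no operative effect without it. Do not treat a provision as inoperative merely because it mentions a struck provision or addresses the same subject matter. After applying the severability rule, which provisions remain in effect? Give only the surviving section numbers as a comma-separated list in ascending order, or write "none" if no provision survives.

Section 3 is struck. Section 8 operates only by reference to Section 3, so it falls with Section 3. Section 9 does nothing except set the extension of the cure period for breach of Section 3 by reference to Section 8; with Section 8 gone it has no independent effect and is inoperative. Although Section 6 refers to Section 8, its operative terms do not depend on Section 8, so it remains in effect. Section 7 declares Section 3 and Section 5 mutually dependent; since one of them has fallen, all of them are of no effect. That brings down Section 5 as well. The remainder continues in force under Section 7. Section 1, Section 2, Section 4, Section 6, and Section 7 remain in effect.

1, 2, 4, 6, 7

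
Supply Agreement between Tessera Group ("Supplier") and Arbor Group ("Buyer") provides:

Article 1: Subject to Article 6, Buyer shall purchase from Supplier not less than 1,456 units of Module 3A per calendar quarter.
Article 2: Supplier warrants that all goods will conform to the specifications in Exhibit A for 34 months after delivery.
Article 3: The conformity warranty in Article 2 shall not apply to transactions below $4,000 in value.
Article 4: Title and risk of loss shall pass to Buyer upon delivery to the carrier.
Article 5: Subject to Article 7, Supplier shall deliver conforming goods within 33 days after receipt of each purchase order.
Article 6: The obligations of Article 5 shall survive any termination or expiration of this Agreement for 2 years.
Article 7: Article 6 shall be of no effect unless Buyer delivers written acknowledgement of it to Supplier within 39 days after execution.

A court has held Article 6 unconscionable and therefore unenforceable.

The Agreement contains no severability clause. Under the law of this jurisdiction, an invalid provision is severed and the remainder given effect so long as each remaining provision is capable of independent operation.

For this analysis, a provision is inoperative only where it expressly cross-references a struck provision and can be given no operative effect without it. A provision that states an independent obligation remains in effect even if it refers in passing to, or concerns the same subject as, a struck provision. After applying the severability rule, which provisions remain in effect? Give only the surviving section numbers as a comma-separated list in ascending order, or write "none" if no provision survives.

Article 6 is struck. Article 7 merely fixes the acknowledgement condition for Article 6; with Article 6 gone it has nothing to operate on and falls away. Article 5 mentions Article 7 but its own obligation stands independently of Article 7, so Article 5 is not affected. Although Article 1 refers to Article 6, its operative terms do not depend on Article 6, so it remains in effect. With no severability clause, the stated default rule severs what cannot stand and enforces each remaining provision that can operate on its own. That leaves Article 1, Article 2, Article 3, Article 4, and Article 5 in effect.

1, 2, 3, 4, 5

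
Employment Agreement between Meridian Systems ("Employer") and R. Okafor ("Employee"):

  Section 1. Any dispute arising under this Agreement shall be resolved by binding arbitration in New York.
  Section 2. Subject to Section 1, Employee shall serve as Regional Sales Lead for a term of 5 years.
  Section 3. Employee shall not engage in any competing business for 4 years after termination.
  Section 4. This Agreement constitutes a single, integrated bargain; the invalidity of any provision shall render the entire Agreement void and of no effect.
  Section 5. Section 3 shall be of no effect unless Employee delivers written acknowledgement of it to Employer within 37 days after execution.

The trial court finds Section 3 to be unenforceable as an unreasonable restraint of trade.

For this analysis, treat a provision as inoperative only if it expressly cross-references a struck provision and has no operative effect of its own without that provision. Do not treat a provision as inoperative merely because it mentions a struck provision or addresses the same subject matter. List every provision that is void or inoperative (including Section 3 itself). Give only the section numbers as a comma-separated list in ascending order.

Section 3 is struck. The only function of Section 5 is the acknowledgement condition for Section 3, so it cannot stand once Section 3 is removed. Section 4 provides that the Agreement is not severable, so the invalidity of any one provision voids the entire Agreement. No provision of the Agreement survives.

1, 2, 3, 4, 5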